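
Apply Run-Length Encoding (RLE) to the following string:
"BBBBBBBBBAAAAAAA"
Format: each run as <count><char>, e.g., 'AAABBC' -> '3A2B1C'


Scanning runs left to right:
  i=0: run of 'B' x 9 -> '9B'
  i=9: run of 'A' x 7 -> '7A'

RLE = 9B7A


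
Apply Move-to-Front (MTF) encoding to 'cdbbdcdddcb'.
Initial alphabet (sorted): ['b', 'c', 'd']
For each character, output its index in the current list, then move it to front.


MTF encoding:
'c': index 1 in ['b', 'c', 'd'] -> ['c', 'b', 'd']
'd': index 2 in ['c', 'b', 'd'] -> ['d', 'c', 'b']
'b': index 2 in ['d', 'c', 'b'] -> ['b', 'd', 'c']
'b': index 0 in ['b', 'd', 'c'] -> ['b', 'd', 'c']
'd': index 1 in ['b', 'd', 'c'] -> ['d', 'b', 'c']
'c': index 2 in ['d', 'b', 'c'] -> ['c', 'd', 'b']
'd': index 1 in ['c', 'd', 'b'] -> ['d', 'c', 'b']
'd': index 0 in ['d', 'c', 'b'] -> ['d', 'c', 'b']
'd': index 0 in ['d', 'c', 'b'] -> ['d', 'c', 'b']
'c': index 1 in ['d', 'c', 'b'] -> ['c', 'd', 'b']
'b': index 2 in ['c', 'd', 'b'] -> ['b', 'c', 'd']


Output: [1, 2, 2, 0, 1, 2, 1, 0, 0, 1, 2]


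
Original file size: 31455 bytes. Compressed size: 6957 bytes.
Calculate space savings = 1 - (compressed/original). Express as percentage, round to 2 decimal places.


ratio = compressed/original = 6957/31455 = 0.221173
savings = 1 - ratio = 1 - 0.221173 = 0.778827
as a percentage: 0.778827 * 100 = 77.88%

Space savings = 1 - 6957/31455 = 77.88%


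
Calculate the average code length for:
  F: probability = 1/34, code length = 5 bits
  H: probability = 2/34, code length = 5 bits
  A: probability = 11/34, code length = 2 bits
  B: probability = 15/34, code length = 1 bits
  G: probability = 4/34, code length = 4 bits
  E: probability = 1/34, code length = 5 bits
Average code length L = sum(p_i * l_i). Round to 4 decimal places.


Weighted contributions p_i * l_i:
  F: (1/34) * 5 = 5/34
  H: (2/34) * 5 = 10/34
  A: (11/34) * 2 = 22/34
  B: (15/34) * 1 = 15/34
  G: (4/34) * 4 = 16/34
  E: (1/34) * 5 = 5/34
Sum = (5 + 10 + 22 + 15 + 16 + 5)/34 = 73/34

L = 73/34 = 2.1471 bits/symbol


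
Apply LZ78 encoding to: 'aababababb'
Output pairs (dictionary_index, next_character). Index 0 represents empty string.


LZ78 encoding steps:
Dictionary: {0: ''}
Step 1: w='' (idx 0), next='a' -> output (0, 'a'), add 'a' as idx 1
Step 2: w='a' (idx 1), next='b' -> output (1, 'b'), add 'ab' as idx 2
Step 3: w='ab' (idx 2), next='a' -> output (2, 'a'), add 'aba' as idx 3
Step 4: w='' (idx 0), next='b' -> output (0, 'b'), add 'b' as idx 4
Step 5: w='ab' (idx 2), next='b' -> output (2, 'b'), add 'abb' as idx 5


Encoded: [(0, 'a'), (1, 'b'), (2, 'a'), (0, 'b'), (2, 'b')]


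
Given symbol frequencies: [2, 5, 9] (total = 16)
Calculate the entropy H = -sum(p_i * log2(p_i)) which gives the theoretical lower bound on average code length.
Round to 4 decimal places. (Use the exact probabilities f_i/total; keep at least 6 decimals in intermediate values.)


Per-symbol terms -p_i * log2(p_i) with p_i = f_i/16:
  p = 2/16 = 0.125000: log2(p) = -3.000000, -p*log2(p) = 0.375000
  p = 5/16 = 0.312500: log2(p) = -1.678072, -p*log2(p) = 0.524397
  p = 9/16 = 0.562500: log2(p) = -0.830075, -p*log2(p) = 0.466917
H = 0.375000 + 0.524397 + 0.466917 = 1.366314

H = 1.3663 bits/symbol


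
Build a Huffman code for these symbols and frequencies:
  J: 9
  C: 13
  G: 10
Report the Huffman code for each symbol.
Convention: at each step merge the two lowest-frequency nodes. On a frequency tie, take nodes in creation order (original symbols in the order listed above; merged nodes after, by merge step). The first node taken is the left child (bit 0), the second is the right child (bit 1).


Huffman tree construction:
Step 1: Merge J(9) + G(10) = 19
Step 2: Merge C(13) + (J+G)(19) = 32
Read each symbol's code off the tree from the root (left child = 0, right child = 1).

Codes:
  J: 10 (length 2)
  C: 0 (length 1)
  G: 11 (length 2)
Average code length: 51/32 = 1.5938 bits/symbol


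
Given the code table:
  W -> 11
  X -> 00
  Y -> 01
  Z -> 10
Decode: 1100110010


Decoding:
11 -> W
00 -> X
11 -> W
00 -> X
10 -> Z


Result: WXWXZ


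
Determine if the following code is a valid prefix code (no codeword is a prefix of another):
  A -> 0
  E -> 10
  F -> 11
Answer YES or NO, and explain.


Checking each pair (does one codeword prefix another?):
  A='0' vs E='10': no prefix
  A='0' vs F='11': no prefix
  E='10' vs A='0': no prefix
  E='10' vs F='11': no prefix
  F='11' vs A='0': no prefix
  F='11' vs E='10': no prefix
No violation found over all pairs.

YES -- this is a valid prefix code. No codeword is a prefix of any other codeword.


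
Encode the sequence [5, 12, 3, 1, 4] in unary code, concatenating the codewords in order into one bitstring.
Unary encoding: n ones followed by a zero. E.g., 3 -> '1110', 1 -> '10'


Encode each number as n ones followed by a terminating 0:
  5 -> 111110 (6 bits)
  12 -> 1111111111110 (13 bits)
  3 -> 1110 (4 bits)
  1 -> 10 (2 bits)
  4 -> 11110 (5 bits)
Total length = 6 + 13 + 4 + 2 + 5 = 30 bits.

Unary([5, 12, 3, 1, 4]) = 111110111111111111011101011110 (30 bits)


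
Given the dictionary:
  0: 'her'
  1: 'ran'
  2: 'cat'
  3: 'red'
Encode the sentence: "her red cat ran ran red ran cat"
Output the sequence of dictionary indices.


Look up each word in the dictionary:
  'her' -> 0
  'red' -> 3
  'cat' -> 2
  'ran' -> 1
  'ran' -> 1
  'red' -> 3
  'ran' -> 1
  'cat' -> 2

Encoded: [0, 3, 2, 1, 1, 3, 1, 2]


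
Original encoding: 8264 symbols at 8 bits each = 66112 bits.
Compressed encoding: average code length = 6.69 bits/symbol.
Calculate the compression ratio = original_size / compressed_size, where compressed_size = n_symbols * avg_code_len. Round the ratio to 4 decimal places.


original_size = n_symbols * orig_bits = 8264 * 8 = 66112 bits
compressed_size = n_symbols * avg_code_len = 8264 * 6.69 = 55286.16 bits
ratio = original_size / compressed_size = 66112 / 55286.16 = 1.1958

Compression ratio = 1.1958


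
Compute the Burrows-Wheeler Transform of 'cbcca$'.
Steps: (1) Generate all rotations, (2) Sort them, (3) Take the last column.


Rotations (sorted):
  0: $cbcca -> last char: a
  1: a$cbcc -> last char: c
  2: bcca$c -> last char: c
  3: ca$cbc -> last char: c
  4: cbcca$ -> last char: $
  5: cca$cb -> last char: b


BWT = accc$b


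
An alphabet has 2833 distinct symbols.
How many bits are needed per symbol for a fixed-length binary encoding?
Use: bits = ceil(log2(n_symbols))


log2(2833) = 11.4681
Bracket: 2^11 = 2048 < 2833 <= 2^12 = 4096
So ceil(log2(2833)) = 12

bits = ceil(log2(2833)) = ceil(11.4681) = 12 bits


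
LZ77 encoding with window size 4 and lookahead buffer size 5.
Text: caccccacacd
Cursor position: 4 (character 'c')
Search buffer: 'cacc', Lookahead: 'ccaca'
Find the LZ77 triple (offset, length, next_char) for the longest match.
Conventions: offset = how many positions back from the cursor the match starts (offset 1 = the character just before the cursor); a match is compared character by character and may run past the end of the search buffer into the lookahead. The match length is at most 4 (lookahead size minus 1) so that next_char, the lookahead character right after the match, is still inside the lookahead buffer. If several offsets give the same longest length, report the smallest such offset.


Try each offset into the search buffer:
  offset=1 (pos 3, char 'c'): match length 2
  offset=2 (pos 2, char 'c'): match length 2
  offset=3 (pos 1, char 'a'): match length 0
  offset=4 (pos 0, char 'c'): match length 1
Longest match has length 2, found at offsets 1, 2; take the smallest, offset 1.
next_char = character at position 4 + 2 = 6 -> 'a'

Best match: offset=1, length=2 (matching 'cc' starting at position 3)
LZ77 triple: (1, 2, 'a')


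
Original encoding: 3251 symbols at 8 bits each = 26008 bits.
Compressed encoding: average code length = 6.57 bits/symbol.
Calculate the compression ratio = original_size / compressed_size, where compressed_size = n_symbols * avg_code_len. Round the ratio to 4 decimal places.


original_size = n_symbols * orig_bits = 3251 * 8 = 26008 bits
compressed_size = n_symbols * avg_code_len = 3251 * 6.57 = 21359.07 bits
ratio = original_size / compressed_size = 26008 / 21359.07 = 1.2177

Compression ratio = 1.2177


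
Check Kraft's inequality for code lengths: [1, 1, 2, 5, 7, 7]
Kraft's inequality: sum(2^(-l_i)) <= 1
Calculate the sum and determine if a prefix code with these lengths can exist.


Sum = 2^(-1) + 2^(-1) + 2^(-2) + 2^(-5) + 2^(-7) + 2^(-7)
    = 0.5 + 0.5 + 0.25 + 0.03125 + 0.0078125 + 0.0078125
    = 166/128 = 1.296875
Since 1.296875 > 1, Kraft's inequality is NOT satisfied.
A prefix code with these lengths CANNOT exist.

Kraft sum = 1.296875. Not satisfied.


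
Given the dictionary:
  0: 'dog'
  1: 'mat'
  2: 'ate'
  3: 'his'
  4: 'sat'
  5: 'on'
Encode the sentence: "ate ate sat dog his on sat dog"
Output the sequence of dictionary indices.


Look up each word in the dictionary:
  'ate' -> 2
  'ate' -> 2
  'sat' -> 4
  'dog' -> 0
  'his' -> 3
  'on' -> 5
  'sat' -> 4
  'dog' -> 0

Encoded: [2, 2, 4, 0, 3, 5, 4, 0]


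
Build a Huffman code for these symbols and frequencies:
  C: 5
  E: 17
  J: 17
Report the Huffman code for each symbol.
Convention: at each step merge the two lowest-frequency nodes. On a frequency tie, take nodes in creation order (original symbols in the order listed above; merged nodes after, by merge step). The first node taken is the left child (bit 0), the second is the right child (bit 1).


Huffman tree construction:
Step 1: Merge C(5) + E(17) = 22
Step 2: Merge J(17) + (C+E)(22) = 39
Read each symbol's code off the tree from the root (left child = 0, right child = 1).

Codes:
  C: 10 (length 2)
  E: 11 (length 2)
  J: 0 (length 1)
Average code length: 61/39 = 1.5641 bits/symbol


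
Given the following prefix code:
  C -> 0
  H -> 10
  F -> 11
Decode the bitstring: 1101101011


Decoding step by step:
Bits 11 -> F
Bits 0 -> C
Bits 11 -> F
Bits 0 -> C
Bits 10 -> H
Bits 11 -> F


Decoded message: FCFCHF


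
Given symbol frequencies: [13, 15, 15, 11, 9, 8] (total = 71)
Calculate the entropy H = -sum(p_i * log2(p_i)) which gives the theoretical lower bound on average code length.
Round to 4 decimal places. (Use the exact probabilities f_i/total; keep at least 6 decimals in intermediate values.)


Per-symbol terms -p_i * log2(p_i) with p_i = f_i/71:
  p = 13/71 = 0.183099: log2(p) = -2.449307, -p*log2(p) = 0.448465
  p = 15/71 = 0.211268: log2(p) = -2.242857, -p*log2(p) = 0.473843
  p = 15/71 = 0.211268: log2(p) = -2.242857, -p*log2(p) = 0.473843
  p = 11/71 = 0.154930: log2(p) = -2.690316, -p*log2(p) = 0.416809
  p = 9/71 = 0.126761: log2(p) = -2.979822, -p*log2(p) = 0.377724
  p = 8/71 = 0.112676: log2(p) = -3.149747, -p*log2(p) = 0.354901
H = 0.448465 + 0.473843 + 0.473843 + 0.416809 + 0.377724 + 0.354901 = 2.545585

H = 2.5456 bits/symbol


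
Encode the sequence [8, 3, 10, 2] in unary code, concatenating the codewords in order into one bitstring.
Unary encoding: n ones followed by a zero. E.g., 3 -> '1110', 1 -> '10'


Encode each number as n ones followed by a terminating 0:
  8 -> 111111110 (9 bits)
  3 -> 1110 (4 bits)
  10 -> 11111111110 (11 bits)
  2 -> 110 (3 bits)
Total length = 9 + 4 + 11 + 3 = 27 bits.

Unary([8, 3, 10, 2]) = 111111110111011111111110110 (27 bits)


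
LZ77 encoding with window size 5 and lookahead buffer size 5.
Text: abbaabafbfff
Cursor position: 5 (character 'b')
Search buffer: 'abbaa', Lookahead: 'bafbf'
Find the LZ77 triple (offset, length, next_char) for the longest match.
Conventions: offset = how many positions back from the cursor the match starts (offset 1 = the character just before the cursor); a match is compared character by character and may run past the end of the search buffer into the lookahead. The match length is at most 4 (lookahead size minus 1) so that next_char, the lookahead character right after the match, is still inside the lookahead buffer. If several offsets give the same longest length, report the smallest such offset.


Try each offset into the search buffer:
  offset=1 (pos 4, char 'a'): match length 0
  offset=2 (pos 3, char 'a'): match length 0
  offset=3 (pos 2, char 'b'): match length 2
  offset=4 (pos 1, char 'b'): match length 1
  offset=5 (pos 0, char 'a'): match length 0
Longest match has length 2 at offset 3.
next_char = character at position 5 + 2 = 7 -> 'f'

Best match: offset=3, length=2 (matching 'ba' starting at position 2)
LZ77 triple: (3, 2, 'f')


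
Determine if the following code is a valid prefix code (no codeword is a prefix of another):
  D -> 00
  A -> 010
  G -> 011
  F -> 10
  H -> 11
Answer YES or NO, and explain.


Checking each pair (does one codeword prefix another?):
  D='00' vs A='010': no prefix
  D='00' vs G='011': no prefix
  D='00' vs F='10': no prefix
  D='00' vs H='11': no prefix
  A='010' vs D='00': no prefix
  A='010' vs G='011': no prefix
  A='010' vs F='10': no prefix
  A='010' vs H='11': no prefix
  G='011' vs D='00': no prefix
  G='011' vs A='010': no prefix
  G='011' vs F='10': no prefix
  G='011' vs H='11': no prefix
  F='10' vs D='00': no prefix
  F='10' vs A='010': no prefix
  F='10' vs G='011': no prefix
  F='10' vs H='11': no prefix
  H='11' vs D='00': no prefix
  H='11' vs A='010': no prefix
  H='11' vs G='011': no prefix
  H='11' vs F='10': no prefix
No violation found over all pairs.

YES -- this is a valid prefix code. No codeword is a prefix of any other codeword.


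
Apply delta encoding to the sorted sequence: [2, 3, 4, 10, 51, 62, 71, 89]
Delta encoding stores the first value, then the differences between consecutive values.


First value: 2
Deltas:
  3 - 2 = 1
  4 - 3 = 1
  10 - 4 = 6
  51 - 10 = 41
  62 - 51 = 11
  71 - 62 = 9
  89 - 71 = 18


Delta encoded: [2, 1, 1, 6, 41, 11, 9, 18]


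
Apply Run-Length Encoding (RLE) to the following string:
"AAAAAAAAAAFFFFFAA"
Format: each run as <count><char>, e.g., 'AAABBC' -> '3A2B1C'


Scanning runs left to right:
  i=0: run of 'A' x 10 -> '10A'
  i=10: run of 'F' x 5 -> '5F'
  i=15: run of 'A' x 2 -> '2A'

RLE = 10A5F2A


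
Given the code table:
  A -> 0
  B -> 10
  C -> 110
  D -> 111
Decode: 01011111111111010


Decoding:
0 -> A
10 -> B
111 -> D
111 -> D
111 -> D
110 -> C
10 -> B


Result: ABDDDCB


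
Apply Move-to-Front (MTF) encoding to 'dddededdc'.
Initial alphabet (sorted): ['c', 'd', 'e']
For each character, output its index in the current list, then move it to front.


MTF encoding:
'd': index 1 in ['c', 'd', 'e'] -> ['d', 'c', 'e']
'd': index 0 in ['d', 'c', 'e'] -> ['d', 'c', 'e']
'd': index 0 in ['d', 'c', 'e'] -> ['d', 'c', 'e']
'e': index 2 in ['d', 'c', 'e'] -> ['e', 'd', 'c']
'd': index 1 in ['e', 'd', 'c'] -> ['d', 'e', 'c']
'e': index 1 in ['d', 'e', 'c'] -> ['e', 'd', 'c']
'd': index 1 in ['e', 'd', 'c'] -> ['d', 'e', 'c']
'd': index 0 in ['d', 'e', 'c'] -> ['d', 'e', 'c']
'c': index 2 in ['d', 'e', 'c'] -> ['c', 'd', 'e']


Output: [1, 0, 0, 2, 1, 1, 1, 0, 2]


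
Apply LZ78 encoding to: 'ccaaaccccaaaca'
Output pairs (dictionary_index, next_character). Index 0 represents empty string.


LZ78 encoding steps:
Dictionary: {0: ''}
Step 1: w='' (idx 0), next='c' -> output (0, 'c'), add 'c' as idx 1
Step 2: w='c' (idx 1), next='a' -> output (1, 'a'), add 'ca' as idx 2
Step 3: w='' (idx 0), next='a' -> output (0, 'a'), add 'a' as idx 3
Step 4: w='a' (idx 3), next='c' -> output (3, 'c'), add 'ac' as idx 4
Step 5: w='c' (idx 1), next='c' -> output (1, 'c'), add 'cc' as idx 5
Step 6: w='ca' (idx 2), next='a' -> output (2, 'a'), add 'caa' as idx 6
Step 7: w='ac' (idx 4), next='a' -> output (4, 'a'), add 'aca' as idx 7


Encoded: [(0, 'c'), (1, 'a'), (0, 'a'), (3, 'c'), (1, 'c'), (2, 'a'), (4, 'a')]


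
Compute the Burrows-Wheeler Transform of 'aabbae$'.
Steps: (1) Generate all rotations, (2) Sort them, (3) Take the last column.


Rotations (sorted):
  0: $aabbae -> last char: e
  1: aabbae$ -> last char: $
  2: abbae$a -> last char: a
  3: ae$aabb -> last char: b
  4: bae$aab -> last char: b
  5: bbae$aa -> last char: a
  6: e$aabba -> last char: a


BWT = e$abbaa


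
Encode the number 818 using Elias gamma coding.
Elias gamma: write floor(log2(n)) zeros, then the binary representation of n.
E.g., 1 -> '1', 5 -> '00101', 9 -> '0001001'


num_bits = floor(log2(818)) + 1 = 10
leading_zeros = num_bits - 1 = 9
binary(818) = 1100110010

Elias gamma(818) = '000000000' + '1100110010' = 0000000001100110010 (19 bits)


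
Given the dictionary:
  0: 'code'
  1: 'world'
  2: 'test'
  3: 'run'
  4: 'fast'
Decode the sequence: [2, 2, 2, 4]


Look up each index in the dictionary:
  2 -> 'test'
  2 -> 'test'
  2 -> 'test'
  4 -> 'fast'

Decoded: "test test test fast"


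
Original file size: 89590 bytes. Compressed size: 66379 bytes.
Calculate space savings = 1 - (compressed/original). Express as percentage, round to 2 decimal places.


ratio = compressed/original = 66379/89590 = 0.74092
savings = 1 - ratio = 1 - 0.74092 = 0.25908
as a percentage: 0.25908 * 100 = 25.91%

Space savings = 1 - 66379/89590 = 25.91%


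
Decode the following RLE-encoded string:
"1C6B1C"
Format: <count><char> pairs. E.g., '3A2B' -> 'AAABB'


Expanding each <count><char> pair:
  1C -> 'C'
  6B -> 'BBBBBB'
  1C -> 'C'

Decoded = CBBBBBBC


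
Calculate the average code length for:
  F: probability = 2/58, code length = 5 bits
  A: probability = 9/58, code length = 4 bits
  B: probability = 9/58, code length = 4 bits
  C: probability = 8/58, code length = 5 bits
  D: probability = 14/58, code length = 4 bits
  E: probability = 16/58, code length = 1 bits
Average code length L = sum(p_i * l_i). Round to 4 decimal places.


Weighted contributions p_i * l_i:
  F: (2/58) * 5 = 10/58
  A: (9/58) * 4 = 36/58
  B: (9/58) * 4 = 36/58
  C: (8/58) * 5 = 40/58
  D: (14/58) * 4 = 56/58
  E: (16/58) * 1 = 16/58
Sum = (10 + 36 + 36 + 40 + 56 + 16)/58 = 194/58

L = 194/58 = 3.3448 bits/symbol


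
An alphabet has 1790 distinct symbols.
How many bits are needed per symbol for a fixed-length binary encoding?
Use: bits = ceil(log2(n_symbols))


log2(1790) = 10.8057
Bracket: 2^10 = 1024 < 1790 <= 2^11 = 2048
So ceil(log2(1790)) = 11

bits = ceil(log2(1790)) = ceil(10.8057) = 11 bits


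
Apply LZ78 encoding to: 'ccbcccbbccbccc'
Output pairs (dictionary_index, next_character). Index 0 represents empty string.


LZ78 encoding steps:
Dictionary: {0: ''}
Step 1: w='' (idx 0), next='c' -> output (0, 'c'), add 'c' as idx 1
Step 2: w='c' (idx 1), next='b' -> output (1, 'b'), add 'cb' as idx 2
Step 3: w='c' (idx 1), next='c' -> output (1, 'c'), add 'cc' as idx 3
Step 4: w='cb' (idx 2), next='b' -> output (2, 'b'), add 'cbb' as idx 4
Step 5: w='cc' (idx 3), next='b' -> output (3, 'b'), add 'ccb' as idx 5
Step 6: w='cc' (idx 3), next='c' -> output (3, 'c'), add 'ccc' as idx 6


Encoded: [(0, 'c'), (1, 'b'), (1, 'c'), (2, 'b'), (3, 'b'), (3, 'c')]


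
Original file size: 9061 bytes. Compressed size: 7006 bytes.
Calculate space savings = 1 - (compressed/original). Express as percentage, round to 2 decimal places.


ratio = compressed/original = 7006/9061 = 0.773204
savings = 1 - ratio = 1 - 0.773204 = 0.226796
as a percentage: 0.226796 * 100 = 22.68%

Space savings = 1 - 7006/9061 = 22.68%


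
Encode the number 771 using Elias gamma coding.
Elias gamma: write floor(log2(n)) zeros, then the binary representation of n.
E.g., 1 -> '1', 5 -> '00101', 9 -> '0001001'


num_bits = floor(log2(771)) + 1 = 10
leading_zeros = num_bits - 1 = 9
binary(771) = 1100000011

Elias gamma(771) = '000000000' + '1100000011' = 0000000001100000011 (19 bits)


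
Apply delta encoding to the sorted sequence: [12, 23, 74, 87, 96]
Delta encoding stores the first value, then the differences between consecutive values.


First value: 12
Deltas:
  23 - 12 = 11
  74 - 23 = 51
  87 - 74 = 13
  96 - 87 = 9


Delta encoded: [12, 11, 51, 13, 9]


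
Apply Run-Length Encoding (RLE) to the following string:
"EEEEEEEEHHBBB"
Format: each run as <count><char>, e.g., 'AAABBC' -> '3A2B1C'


Scanning runs left to right:
  i=0: run of 'E' x 8 -> '8E'
  i=8: run of 'H' x 2 -> '2H'
  i=10: run of 'B' x 3 -> '3B'

RLE = 8E2H3B


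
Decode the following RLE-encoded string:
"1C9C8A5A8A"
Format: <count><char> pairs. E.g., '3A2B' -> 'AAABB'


Expanding each <count><char> pair:
  1C -> 'C'
  9C -> 'CCCCCCCCC'
  8A -> 'AAAAAAAA'
  5A -> 'AAAAA'
  8A -> 'AAAAAAAA'

Decoded = CCCCCCCCCCAAAAAAAAAAAAAAAAAAAAA


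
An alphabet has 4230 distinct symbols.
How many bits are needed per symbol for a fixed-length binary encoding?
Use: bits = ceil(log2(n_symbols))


log2(4230) = 12.0464
Bracket: 2^12 = 4096 < 4230 <= 2^13 = 8192
So ceil(log2(4230)) = 13

bits = ceil(log2(4230)) = ceil(12.0464) = 13 bits


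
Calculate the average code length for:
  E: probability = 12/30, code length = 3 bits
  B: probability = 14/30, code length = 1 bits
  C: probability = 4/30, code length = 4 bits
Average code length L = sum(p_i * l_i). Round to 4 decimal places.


Weighted contributions p_i * l_i:
  E: (12/30) * 3 = 36/30
  B: (14/30) * 1 = 14/30
  C: (4/30) * 4 = 16/30
Sum = (36 + 14 + 16)/30 = 66/30

L = 66/30 = 2.2000 bits/symbol


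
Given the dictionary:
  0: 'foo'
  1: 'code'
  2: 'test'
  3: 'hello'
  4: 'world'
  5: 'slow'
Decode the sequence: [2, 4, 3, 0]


Look up each index in the dictionary:
  2 -> 'test'
  4 -> 'world'
  3 -> 'hello'
  0 -> 'foo'

Decoded: "test world hello foo"


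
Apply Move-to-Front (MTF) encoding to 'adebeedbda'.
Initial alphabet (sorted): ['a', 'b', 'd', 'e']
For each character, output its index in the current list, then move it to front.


MTF encoding:
'a': index 0 in ['a', 'b', 'd', 'e'] -> ['a', 'b', 'd', 'e']
'd': index 2 in ['a', 'b', 'd', 'e'] -> ['d', 'a', 'b', 'e']
'e': index 3 in ['d', 'a', 'b', 'e'] -> ['e', 'd', 'a', 'b']
'b': index 3 in ['e', 'd', 'a', 'b'] -> ['b', 'e', 'd', 'a']
'e': index 1 in ['b', 'e', 'd', 'a'] -> ['e', 'b', 'd', 'a']
'e': index 0 in ['e', 'b', 'd', 'a'] -> ['e', 'b', 'd', 'a']
'd': index 2 in ['e', 'b', 'd', 'a'] -> ['d', 'e', 'b', 'a']
'b': index 2 in ['d', 'e', 'b', 'a'] -> ['b', 'd', 'e', 'a']
'd': index 1 in ['b', 'd', 'e', 'a'] -> ['d', 'b', 'e', 'a']
'a': index 3 in ['d', 'b', 'e', 'a'] -> ['a', 'd', 'b', 'e']


Output: [0, 2, 3, 3, 1, 0, 2, 2, 1, 3]


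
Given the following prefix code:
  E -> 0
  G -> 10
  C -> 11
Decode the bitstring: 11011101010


Decoding step by step:
Bits 11 -> C
Bits 0 -> E
Bits 11 -> C
Bits 10 -> G
Bits 10 -> G
Bits 10 -> G


Decoded message: CECGGG


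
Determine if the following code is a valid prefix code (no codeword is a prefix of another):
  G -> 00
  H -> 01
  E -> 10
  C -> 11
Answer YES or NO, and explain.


Checking each pair (does one codeword prefix another?):
  G='00' vs H='01': no prefix
  G='00' vs E='10': no prefix
  G='00' vs C='11': no prefix
  H='01' vs G='00': no prefix
  H='01' vs E='10': no prefix
  H='01' vs C='11': no prefix
  E='10' vs G='00': no prefix
  E='10' vs H='01': no prefix
  E='10' vs C='11': no prefix
  C='11' vs G='00': no prefix
  C='11' vs H='01': no prefix
  C='11' vs E='10': no prefix
No violation found over all pairs.

YES -- this is a valid prefix code. No codeword is a prefix of any other codeword.


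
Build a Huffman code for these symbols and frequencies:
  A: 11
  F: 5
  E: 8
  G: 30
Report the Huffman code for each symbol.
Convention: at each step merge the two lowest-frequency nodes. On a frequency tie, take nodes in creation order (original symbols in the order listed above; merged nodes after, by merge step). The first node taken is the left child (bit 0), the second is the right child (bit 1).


Huffman tree construction:
Step 1: Merge F(5) + E(8) = 13
Step 2: Merge A(11) + (F+E)(13) = 24
Step 3: Merge (A+(F+E))(24) + G(30) = 54
Read each symbol's code off the tree from the root (left child = 0, right child = 1).

Codes:
  A: 00 (length 2)
  F: 010 (length 3)
  E: 011 (length 3)
  G: 1 (length 1)
Average code length: 91/54 = 1.6852 bits/symbol


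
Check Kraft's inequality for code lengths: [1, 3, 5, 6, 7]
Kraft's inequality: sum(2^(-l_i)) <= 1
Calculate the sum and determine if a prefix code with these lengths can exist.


Sum = 2^(-1) + 2^(-3) + 2^(-5) + 2^(-6) + 2^(-7)
    = 0.5 + 0.125 + 0.03125 + 0.015625 + 0.0078125
    = 87/128 = 0.6796875
Since 0.6796875 <= 1, Kraft's inequality IS satisfied.
A prefix code with these lengths CAN exist.

Kraft sum = 0.6796875. Satisfied.


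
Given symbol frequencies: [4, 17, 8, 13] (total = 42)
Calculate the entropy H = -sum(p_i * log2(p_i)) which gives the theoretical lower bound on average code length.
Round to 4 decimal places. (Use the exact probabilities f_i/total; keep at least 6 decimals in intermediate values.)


Per-symbol terms -p_i * log2(p_i) with p_i = f_i/42:
  p = 4/42 = 0.095238: log2(p) = -3.392317, -p*log2(p) = 0.323078
  p = 17/42 = 0.404762: log2(p) = -1.304855, -p*log2(p) = 0.528155
  p = 8/42 = 0.190476: log2(p) = -2.392317, -p*log2(p) = 0.455680
  p = 13/42 = 0.309524: log2(p) = -1.691878, -p*log2(p) = 0.523676
H = 0.323078 + 0.528155 + 0.455680 + 0.523676 = 1.830589

H = 1.8306 bits/symbol


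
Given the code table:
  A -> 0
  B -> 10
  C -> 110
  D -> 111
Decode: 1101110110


Decoding:
110 -> C
111 -> D
0 -> A
110 -> C


Result: CDAC


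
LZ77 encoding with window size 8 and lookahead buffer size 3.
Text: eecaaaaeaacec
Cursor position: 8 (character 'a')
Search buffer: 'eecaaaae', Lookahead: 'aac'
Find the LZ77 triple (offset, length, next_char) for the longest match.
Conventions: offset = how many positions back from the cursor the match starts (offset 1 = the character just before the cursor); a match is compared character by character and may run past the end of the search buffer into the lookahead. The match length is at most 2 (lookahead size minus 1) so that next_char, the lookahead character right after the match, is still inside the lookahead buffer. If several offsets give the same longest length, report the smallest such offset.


Try each offset into the search buffer:
  offset=1 (pos 7, char 'e'): match length 0
  offset=2 (pos 6, char 'a'): match length 1
  offset=3 (pos 5, char 'a'): match length 2
  offset=4 (pos 4, char 'a'): match length 2
  offset=5 (pos 3, char 'a'): match length 2
  offset=6 (pos 2, char 'c'): match length 0
  offset=7 (pos 1, char 'e'): match length 0
  offset=8 (pos 0, char 'e'): match length 0
Longest match has length 2, found at offsets 3, 4, 5; take the smallest, offset 3.
next_char = character at position 8 + 2 = 10 -> 'c'

Best match: offset=3, length=2 (matching 'aa' starting at position 5)
LZ77 triple: (3, 2, 'c')


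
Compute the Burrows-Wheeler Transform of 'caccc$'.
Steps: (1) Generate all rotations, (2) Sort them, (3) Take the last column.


Rotations (sorted):
  0: $caccc -> last char: c
  1: accc$c -> last char: c
  2: c$cacc -> last char: c
  3: caccc$ -> last char: $
  4: cc$cac -> last char: c
  5: ccc$ca -> last char: a


BWT = ccc$ca


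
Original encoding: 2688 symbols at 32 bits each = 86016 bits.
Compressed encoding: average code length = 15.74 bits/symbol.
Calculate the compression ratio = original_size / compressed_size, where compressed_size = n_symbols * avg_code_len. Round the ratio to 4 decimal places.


original_size = n_symbols * orig_bits = 2688 * 32 = 86016 bits
compressed_size = n_symbols * avg_code_len = 2688 * 15.74 = 42309.12 bits
ratio = original_size / compressed_size = 86016 / 42309.12 = 2.033

Compression ratio = 2.033


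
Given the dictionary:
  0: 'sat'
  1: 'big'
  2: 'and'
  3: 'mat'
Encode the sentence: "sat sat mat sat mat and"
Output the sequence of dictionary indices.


Look up each word in the dictionary:
  'sat' -> 0
  'sat' -> 0
  'mat' -> 3
  'sat' -> 0
  'mat' -> 3
  'and' -> 2

Encoded: [0, 0, 3, 0, 3, 2]


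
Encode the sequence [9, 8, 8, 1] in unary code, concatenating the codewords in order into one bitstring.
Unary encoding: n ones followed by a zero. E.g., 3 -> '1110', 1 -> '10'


Encode each number as n ones followed by a terminating 0:
  9 -> 1111111110 (10 bits)
  8 -> 111111110 (9 bits)
  8 -> 111111110 (9 bits)
  1 -> 10 (2 bits)
Total length = 10 + 9 + 9 + 2 = 30 bits.

Unary([9, 8, 8, 1]) = 111111111011111111011111111010 (30 bits)


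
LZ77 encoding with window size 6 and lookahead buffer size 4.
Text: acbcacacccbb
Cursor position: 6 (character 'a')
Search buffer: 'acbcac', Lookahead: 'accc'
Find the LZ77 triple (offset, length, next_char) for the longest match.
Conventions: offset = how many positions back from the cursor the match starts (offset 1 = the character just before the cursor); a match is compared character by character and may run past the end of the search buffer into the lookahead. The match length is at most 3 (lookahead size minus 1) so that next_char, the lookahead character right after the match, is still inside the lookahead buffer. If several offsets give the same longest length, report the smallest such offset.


Try each offset into the search buffer:
  offset=1 (pos 5, char 'c'): match length 0
  offset=2 (pos 4, char 'a'): match length 2
  offset=3 (pos 3, char 'c'): match length 0
  offset=4 (pos 2, char 'b'): match length 0
  offset=5 (pos 1, char 'c'): match length 0
  offset=6 (pos 0, char 'a'): match length 2
Longest match has length 2, found at offsets 2, 6; take the smallest, offset 2.
next_char = character at position 6 + 2 = 8 -> 'c'

Best match: offset=2, length=2 (matching 'ac' starting at position 4)
LZ77 triple: (2, 2, 'c')


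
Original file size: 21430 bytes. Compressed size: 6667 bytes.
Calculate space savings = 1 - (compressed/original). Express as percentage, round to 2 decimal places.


ratio = compressed/original = 6667/21430 = 0.311106
savings = 1 - ratio = 1 - 0.311106 = 0.688894
as a percentage: 0.688894 * 100 = 68.89%

Space savings = 1 - 6667/21430 = 68.89%


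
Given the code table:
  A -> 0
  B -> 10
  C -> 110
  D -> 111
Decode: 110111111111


Decoding:
110 -> C
111 -> D
111 -> D
111 -> D


Result: CDDD


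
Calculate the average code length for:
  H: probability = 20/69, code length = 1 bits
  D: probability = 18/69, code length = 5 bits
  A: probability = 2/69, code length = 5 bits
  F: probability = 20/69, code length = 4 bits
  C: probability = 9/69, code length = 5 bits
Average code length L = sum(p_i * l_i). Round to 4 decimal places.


Weighted contributions p_i * l_i:
  H: (20/69) * 1 = 20/69
  D: (18/69) * 5 = 90/69
  A: (2/69) * 5 = 10/69
  F: (20/69) * 4 = 80/69
  C: (9/69) * 5 = 45/69
Sum = (20 + 90 + 10 + 80 + 45)/69 = 245/69

L = 245/69 = 3.5507 bits/symbol


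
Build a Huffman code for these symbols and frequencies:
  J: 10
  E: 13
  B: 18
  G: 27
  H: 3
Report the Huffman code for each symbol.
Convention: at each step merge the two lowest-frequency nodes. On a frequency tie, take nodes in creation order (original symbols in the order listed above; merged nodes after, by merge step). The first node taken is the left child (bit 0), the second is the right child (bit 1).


Huffman tree construction:
Step 1: Merge H(3) + J(10) = 13
Step 2: Merge E(13) + (H+J)(13) = 26
Step 3: Merge B(18) + (E+(H+J))(26) = 44
Step 4: Merge G(27) + (B+(E+(H+J)))(44) = 71
Read each symbol's code off the tree from the root (left child = 0, right child = 1).

Codes:
  J: 1111 (length 4)
  E: 110 (length 3)
  B: 10 (length 2)
  G: 0 (length 1)
  H: 1110 (length 4)
Average code length: 154/71 = 2.1690 bits/symbol


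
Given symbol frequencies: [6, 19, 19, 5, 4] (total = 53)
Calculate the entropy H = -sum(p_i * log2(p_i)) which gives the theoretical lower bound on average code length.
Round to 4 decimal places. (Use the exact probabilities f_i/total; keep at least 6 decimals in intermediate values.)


Per-symbol terms -p_i * log2(p_i) with p_i = f_i/53:
  p = 6/53 = 0.113208: log2(p) = -3.142958, -p*log2(p) = 0.355807
  p = 19/53 = 0.358491: log2(p) = -1.479993, -p*log2(p) = 0.530564
  p = 19/53 = 0.358491: log2(p) = -1.479993, -p*log2(p) = 0.530564
  p = 5/53 = 0.094340: log2(p) = -3.405992, -p*log2(p) = 0.321320
  p = 4/53 = 0.075472: log2(p) = -3.727920, -p*log2(p) = 0.281352
H = 0.355807 + 0.530564 + 0.530564 + 0.321320 + 0.281352 = 2.019607

H = 2.0196 bits/symbol


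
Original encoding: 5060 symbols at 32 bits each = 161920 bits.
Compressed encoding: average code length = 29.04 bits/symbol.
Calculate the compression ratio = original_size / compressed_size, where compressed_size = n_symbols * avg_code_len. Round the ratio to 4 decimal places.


original_size = n_symbols * orig_bits = 5060 * 32 = 161920 bits
compressed_size = n_symbols * avg_code_len = 5060 * 29.04 = 146942.4 bits
ratio = original_size / compressed_size = 161920 / 146942.4 = 1.1019

Compression ratio = 1.1019


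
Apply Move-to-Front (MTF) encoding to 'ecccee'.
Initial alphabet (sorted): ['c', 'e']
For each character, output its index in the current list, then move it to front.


MTF encoding:
'e': index 1 in ['c', 'e'] -> ['e', 'c']
'c': index 1 in ['e', 'c'] -> ['c', 'e']
'c': index 0 in ['c', 'e'] -> ['c', 'e']
'c': index 0 in ['c', 'e'] -> ['c', 'e']
'e': index 1 in ['c', 'e'] -> ['e', 'c']
'e': index 0 in ['e', 'c'] -> ['e', 'c']


Output: [1, 1, 0, 0, 1, 0]


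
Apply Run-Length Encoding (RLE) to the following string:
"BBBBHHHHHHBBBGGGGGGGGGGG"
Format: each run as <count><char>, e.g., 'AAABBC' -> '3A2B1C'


Scanning runs left to right:
  i=0: run of 'B' x 4 -> '4B'
  i=4: run of 'H' x 6 -> '6H'
  i=10: run of 'B' x 3 -> '3B'
  i=13: run of 'G' x 11 -> '11G'

RLE = 4B6H3B11G


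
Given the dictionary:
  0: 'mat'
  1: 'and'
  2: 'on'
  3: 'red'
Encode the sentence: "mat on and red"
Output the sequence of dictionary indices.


Look up each word in the dictionary:
  'mat' -> 0
  'on' -> 2
  'and' -> 1
  'red' -> 3

Encoded: [0, 2, 1, 3]


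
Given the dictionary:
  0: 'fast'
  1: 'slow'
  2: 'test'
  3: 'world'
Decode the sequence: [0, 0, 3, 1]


Look up each index in the dictionary:
  0 -> 'fast'
  0 -> 'fast'
  3 -> 'world'
  1 -> 'slow'

Decoded: "fast fast world slow"


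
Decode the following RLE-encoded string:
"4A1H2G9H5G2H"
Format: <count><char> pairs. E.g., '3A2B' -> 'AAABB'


Expanding each <count><char> pair:
  4A -> 'AAAA'
  1H -> 'H'
  2G -> 'GG'
  9H -> 'HHHHHHHHH'
  5G -> 'GGGGG'
  2H -> 'HH'

Decoded = AAAAHGGHHHHHHHHHGGGGGHH


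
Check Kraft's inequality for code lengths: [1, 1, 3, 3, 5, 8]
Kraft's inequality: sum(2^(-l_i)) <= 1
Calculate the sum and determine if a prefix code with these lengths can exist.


Sum = 2^(-1) + 2^(-1) + 2^(-3) + 2^(-3) + 2^(-5) + 2^(-8)
    = 0.5 + 0.5 + 0.125 + 0.125 + 0.03125 + 0.00390625
    = 329/256 = 1.28515625
Since 1.28515625 > 1, Kraft's inequality is NOT satisfied.
A prefix code with these lengths CANNOT exist.

Kraft sum = 1.28515625. Not satisfied.


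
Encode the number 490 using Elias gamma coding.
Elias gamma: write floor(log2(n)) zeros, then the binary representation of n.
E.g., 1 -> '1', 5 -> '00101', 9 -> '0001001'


num_bits = floor(log2(490)) + 1 = 9
leading_zeros = num_bits - 1 = 8
binary(490) = 111101010

Elias gamma(490) = '00000000' + '111101010' = 00000000111101010 (17 bits)


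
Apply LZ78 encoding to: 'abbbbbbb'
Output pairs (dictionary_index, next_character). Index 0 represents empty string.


LZ78 encoding steps:
Dictionary: {0: ''}
Step 1: w='' (idx 0), next='a' -> output (0, 'a'), add 'a' as idx 1
Step 2: w='' (idx 0), next='b' -> output (0, 'b'), add 'b' as idx 2
Step 3: w='b' (idx 2), next='b' -> output (2, 'b'), add 'bb' as idx 3
Step 4: w='bb' (idx 3), next='b' -> output (3, 'b'), add 'bbb' as idx 4
Step 5: w='b' (idx 2), end of input -> output (2, '')


Encoded: [(0, 'a'), (0, 'b'), (2, 'b'), (3, 'b'), (2, '')]


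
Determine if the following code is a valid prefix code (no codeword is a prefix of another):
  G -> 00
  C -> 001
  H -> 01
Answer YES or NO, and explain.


Checking each pair (does one codeword prefix another?):
  G='00' vs C='001': prefix -- VIOLATION

NO -- this is NOT a valid prefix code. G (00) is a prefix of C (001).


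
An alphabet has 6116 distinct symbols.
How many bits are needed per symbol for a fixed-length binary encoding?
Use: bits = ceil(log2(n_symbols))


log2(6116) = 12.5784
Bracket: 2^12 = 4096 < 6116 <= 2^13 = 8192
So ceil(log2(6116)) = 13

bits = ceil(log2(6116)) = ceil(12.5784) = 13 bits


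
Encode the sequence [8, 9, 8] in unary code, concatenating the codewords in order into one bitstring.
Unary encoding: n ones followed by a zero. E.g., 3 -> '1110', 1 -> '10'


Encode each number as n ones followed by a terminating 0:
  8 -> 111111110 (9 bits)
  9 -> 1111111110 (10 bits)
  8 -> 111111110 (9 bits)
Total length = 9 + 10 + 9 = 28 bits.

Unary([8, 9, 8]) = 1111111101111111110111111110 (28 bits)


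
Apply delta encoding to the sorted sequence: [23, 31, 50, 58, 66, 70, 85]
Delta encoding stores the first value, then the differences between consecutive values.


First value: 23
Deltas:
  31 - 23 = 8
  50 - 31 = 19
  58 - 50 = 8
  66 - 58 = 8
  70 - 66 = 4
  85 - 70 = 15


Delta encoded: [23, 8, 19, 8, 8, 4, 15]


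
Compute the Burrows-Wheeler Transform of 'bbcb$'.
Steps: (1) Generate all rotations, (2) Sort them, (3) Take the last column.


Rotations (sorted):
  0: $bbcb -> last char: b
  1: b$bbc -> last char: c
  2: bbcb$ -> last char: $
  3: bcb$b -> last char: b
  4: cb$bb -> last char: b


BWT = bc$bb


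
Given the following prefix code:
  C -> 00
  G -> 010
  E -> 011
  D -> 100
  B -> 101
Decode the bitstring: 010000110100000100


Decoding step by step:
Bits 010 -> G
Bits 00 -> C
Bits 011 -> E
Bits 010 -> G
Bits 00 -> C
Bits 00 -> C
Bits 100 -> D


Decoded message: GCEGCCD


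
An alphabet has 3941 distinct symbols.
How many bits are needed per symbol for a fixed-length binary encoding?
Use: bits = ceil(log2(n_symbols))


log2(3941) = 11.9443
Bracket: 2^11 = 2048 < 3941 <= 2^12 = 4096
So ceil(log2(3941)) = 12

bits = ceil(log2(3941)) = ceil(11.9443) = 12 bits


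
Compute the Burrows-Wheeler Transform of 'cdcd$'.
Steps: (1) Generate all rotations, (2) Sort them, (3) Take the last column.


Rotations (sorted):
  0: $cdcd -> last char: d
  1: cd$cd -> last char: d
  2: cdcd$ -> last char: $
  3: d$cdc -> last char: c
  4: dcd$c -> last char: c


BWT = dd$cc


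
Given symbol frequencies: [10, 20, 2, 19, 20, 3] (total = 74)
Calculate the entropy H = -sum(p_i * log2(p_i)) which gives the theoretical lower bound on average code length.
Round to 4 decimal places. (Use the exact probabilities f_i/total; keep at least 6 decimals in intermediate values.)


Per-symbol terms -p_i * log2(p_i) with p_i = f_i/74:
  p = 10/74 = 0.135135: log2(p) = -2.887525, -p*log2(p) = 0.390206
  p = 20/74 = 0.270270: log2(p) = -1.887525, -p*log2(p) = 0.510142
  p = 2/74 = 0.027027: log2(p) = -5.209453, -p*log2(p) = 0.140796
  p = 19/74 = 0.256757: log2(p) = -1.961526, -p*log2(p) = 0.503635
  p = 20/74 = 0.270270: log2(p) = -1.887525, -p*log2(p) = 0.510142
  p = 3/74 = 0.040541: log2(p) = -4.624491, -p*log2(p) = 0.187479
H = 0.390206 + 0.510142 + 0.140796 + 0.503635 + 0.510142 + 0.187479 = 2.242400

H = 2.2424 bits/symbol


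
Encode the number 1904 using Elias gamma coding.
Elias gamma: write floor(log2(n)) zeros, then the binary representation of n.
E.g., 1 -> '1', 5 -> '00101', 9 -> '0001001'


num_bits = floor(log2(1904)) + 1 = 11
leading_zeros = num_bits - 1 = 10
binary(1904) = 11101110000

Elias gamma(1904) = '0000000000' + '11101110000' = 000000000011101110000 (21 bits)


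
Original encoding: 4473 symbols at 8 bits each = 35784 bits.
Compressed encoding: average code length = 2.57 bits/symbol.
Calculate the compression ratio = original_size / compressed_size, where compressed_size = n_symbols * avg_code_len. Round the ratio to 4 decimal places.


original_size = n_symbols * orig_bits = 4473 * 8 = 35784 bits
compressed_size = n_symbols * avg_code_len = 4473 * 2.57 = 11495.61 bits
ratio = original_size / compressed_size = 35784 / 11495.61 = 3.1128

Compression ratio = 3.1128


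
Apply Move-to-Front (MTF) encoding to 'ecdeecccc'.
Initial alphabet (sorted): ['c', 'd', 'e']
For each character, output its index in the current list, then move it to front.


MTF encoding:
'e': index 2 in ['c', 'd', 'e'] -> ['e', 'c', 'd']
'c': index 1 in ['e', 'c', 'd'] -> ['c', 'e', 'd']
'd': index 2 in ['c', 'e', 'd'] -> ['d', 'c', 'e']
'e': index 2 in ['d', 'c', 'e'] -> ['e', 'd', 'c']
'e': index 0 in ['e', 'd', 'c'] -> ['e', 'd', 'c']
'c': index 2 in ['e', 'd', 'c'] -> ['c', 'e', 'd']
'c': index 0 in ['c', 'e', 'd'] -> ['c', 'e', 'd']
'c': index 0 in ['c', 'e', 'd'] -> ['c', 'e', 'd']
'c': index 0 in ['c', 'e', 'd'] -> ['c', 'e', 'd']


Output: [2, 1, 2, 2, 0, 2, 0, 0, 0]
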